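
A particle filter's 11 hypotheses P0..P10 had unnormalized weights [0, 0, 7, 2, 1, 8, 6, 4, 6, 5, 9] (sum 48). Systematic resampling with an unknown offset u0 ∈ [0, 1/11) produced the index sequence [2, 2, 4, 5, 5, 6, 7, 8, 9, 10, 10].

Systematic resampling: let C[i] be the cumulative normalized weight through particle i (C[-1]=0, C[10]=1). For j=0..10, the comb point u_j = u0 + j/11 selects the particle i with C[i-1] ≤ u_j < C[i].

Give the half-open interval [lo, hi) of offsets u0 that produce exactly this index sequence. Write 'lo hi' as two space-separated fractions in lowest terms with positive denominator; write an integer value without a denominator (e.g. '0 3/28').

C = [0, 0, 7/48, 3/16, 5/24, 3/8, 1/2, 7/12, 17/24, 13/16, 1]
j=0 picked index 2: u0 ∈ [0, 7/48)
j=1 picked index 2: u0 ∈ [-1/11, 29/528)
j=2 picked index 4: u0 ∈ [1/176, 7/264)
j=3 picked index 5: u0 ∈ [-17/264, 9/88)
j=4 picked index 5: u0 ∈ [-41/264, 1/88)
j=5 picked index 6: u0 ∈ [-7/88, 1/22)
j=6 picked index 7: u0 ∈ [-1/22, 5/132)
j=7 picked index 8: u0 ∈ [-7/132, 19/264)
j=8 picked index 9: u0 ∈ [-5/264, 15/176)
j=9 picked index 10: u0 ∈ [-1/176, 2/11)
j=10 picked index 10: u0 ∈ [-17/176, 1/11)
intersection: [1/176, 1/88)

1/176 1/88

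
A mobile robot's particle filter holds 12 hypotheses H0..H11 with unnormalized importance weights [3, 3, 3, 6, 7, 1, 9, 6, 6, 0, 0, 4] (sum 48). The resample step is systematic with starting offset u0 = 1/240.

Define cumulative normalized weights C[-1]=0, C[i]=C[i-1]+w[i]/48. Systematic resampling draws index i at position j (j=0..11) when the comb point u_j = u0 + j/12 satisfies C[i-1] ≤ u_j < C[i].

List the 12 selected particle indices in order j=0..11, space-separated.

0 1 2 3 4 4 6 6 7 7 8 11

C = [1/16, 1/8, 3/16, 5/16, 11/24, 23/48, 2/3, 19/24, 11/12, 11/12, 11/12, 1]
j=0: u_0=1/240 ∈ [0, 1/16) → index 0
j=1: u_1=7/80 ∈ [1/16, 1/8) → index 1
j=2: u_2=41/240 ∈ [1/8, 3/16) → index 2
j=3: u_3=61/240 ∈ [3/16, 5/16) → index 3
j=4: u_4=27/80 ∈ [5/16, 11/24) → index 4
j=5: u_5=101/240 ∈ [5/16, 11/24) → index 4
j=6: u_6=121/240 ∈ [23/48, 2/3) → index 6
j=7: u_7=47/80 ∈ [23/48, 2/3) → index 6
j=8: u_8=161/240 ∈ [2/3, 19/24) → index 7
j=9: u_9=181/240 ∈ [2/3, 19/24) → index 7
j=10: u_10=67/80 ∈ [19/24, 11/12) → index 8
j=11: u_11=221/240 ∈ [11/12, 1) → index 11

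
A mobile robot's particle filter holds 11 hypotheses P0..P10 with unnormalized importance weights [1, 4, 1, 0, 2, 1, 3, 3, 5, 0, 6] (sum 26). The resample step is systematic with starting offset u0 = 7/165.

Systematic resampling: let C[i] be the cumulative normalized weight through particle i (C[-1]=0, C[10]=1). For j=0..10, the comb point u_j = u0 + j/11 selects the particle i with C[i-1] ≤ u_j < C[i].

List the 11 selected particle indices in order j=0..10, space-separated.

C = [1/26, 5/26, 3/13, 3/13, 4/13, 9/26, 6/13, 15/26, 10/13, 10/13, 1]
j=0: u_0=7/165 ∈ [1/26, 5/26) → index 1
j=1: u_1=2/15 ∈ [1/26, 5/26) → index 1
j=2: u_2=37/165 ∈ [5/26, 3/13) → index 2
j=3: u_3=52/165 ∈ [4/13, 9/26) → index 5
j=4: u_4=67/165 ∈ [9/26, 6/13) → index 6
j=5: u_5=82/165 ∈ [6/13, 15/26) → index 7
j=6: u_6=97/165 ∈ [15/26, 10/13) → index 8
j=7: u_7=112/165 ∈ [15/26, 10/13) → index 8
j=8: u_8=127/165 ∈ [10/13, 1) → index 10
j=9: u_9=142/165 ∈ [10/13, 1) → index 10
j=10: u_10=157/165 ∈ [10/13, 1) → index 10

1 1 2 5 6 7 8 8 10 10 10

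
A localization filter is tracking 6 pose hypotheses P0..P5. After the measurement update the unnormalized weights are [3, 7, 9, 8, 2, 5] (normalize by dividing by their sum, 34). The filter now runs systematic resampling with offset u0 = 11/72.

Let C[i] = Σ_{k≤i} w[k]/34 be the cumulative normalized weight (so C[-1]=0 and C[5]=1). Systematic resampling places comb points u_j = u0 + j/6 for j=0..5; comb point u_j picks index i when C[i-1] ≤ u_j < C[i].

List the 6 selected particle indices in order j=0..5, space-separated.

C = [3/34, 5/17, 19/34, 27/34, 29/34, 1]
j=0: u_0=11/72 ∈ [3/34, 5/17) → index 1
j=1: u_1=23/72 ∈ [5/17, 19/34) → index 2
j=2: u_2=35/72 ∈ [5/17, 19/34) → index 2
j=3: u_3=47/72 ∈ [19/34, 27/34) → index 3
j=4: u_4=59/72 ∈ [27/34, 29/34) → index 4
j=5: u_5=71/72 ∈ [29/34, 1) → index 5

1 2 2 3 4 5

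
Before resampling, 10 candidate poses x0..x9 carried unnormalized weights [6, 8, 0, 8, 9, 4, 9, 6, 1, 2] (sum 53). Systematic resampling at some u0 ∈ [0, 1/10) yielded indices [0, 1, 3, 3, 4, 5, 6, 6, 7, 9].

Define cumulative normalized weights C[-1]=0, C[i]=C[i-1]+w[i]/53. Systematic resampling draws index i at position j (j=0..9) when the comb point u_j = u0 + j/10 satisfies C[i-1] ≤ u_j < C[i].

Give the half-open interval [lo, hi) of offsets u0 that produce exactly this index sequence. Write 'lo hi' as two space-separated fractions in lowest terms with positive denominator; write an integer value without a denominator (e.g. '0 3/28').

9/106 1/10

C = [6/53, 14/53, 14/53, 22/53, 31/53, 35/53, 44/53, 50/53, 51/53, 1]
j=0 picked index 0: u0 ∈ [0, 6/53)
j=1 picked index 1: u0 ∈ [7/530, 87/530)
j=2 picked index 3: u0 ∈ [17/265, 57/265)
j=3 picked index 3: u0 ∈ [-19/530, 61/530)
j=4 picked index 4: u0 ∈ [4/265, 49/265)
j=5 picked index 5: u0 ∈ [9/106, 17/106)
j=6 picked index 6: u0 ∈ [16/265, 61/265)
j=7 picked index 6: u0 ∈ [-21/530, 69/530)
j=8 picked index 7: u0 ∈ [8/265, 38/265)
j=9 picked index 9: u0 ∈ [33/530, 1/10)
intersection: [9/106, 1/10)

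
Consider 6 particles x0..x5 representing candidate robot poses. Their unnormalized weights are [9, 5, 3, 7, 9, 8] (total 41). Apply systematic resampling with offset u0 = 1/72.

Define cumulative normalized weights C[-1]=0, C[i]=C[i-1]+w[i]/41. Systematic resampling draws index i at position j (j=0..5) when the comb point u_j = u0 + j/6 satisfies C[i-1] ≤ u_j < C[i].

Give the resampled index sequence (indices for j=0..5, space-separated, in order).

C = [9/41, 14/41, 17/41, 24/41, 33/41, 1]
j=0: u_0=1/72 ∈ [0, 9/41) → index 0
j=1: u_1=13/72 ∈ [0, 9/41) → index 0
j=2: u_2=25/72 ∈ [14/41, 17/41) → index 2
j=3: u_3=37/72 ∈ [17/41, 24/41) → index 3
j=4: u_4=49/72 ∈ [24/41, 33/41) → index 4
j=5: u_5=61/72 ∈ [33/41, 1) → index 5

0 0 2 3 4 5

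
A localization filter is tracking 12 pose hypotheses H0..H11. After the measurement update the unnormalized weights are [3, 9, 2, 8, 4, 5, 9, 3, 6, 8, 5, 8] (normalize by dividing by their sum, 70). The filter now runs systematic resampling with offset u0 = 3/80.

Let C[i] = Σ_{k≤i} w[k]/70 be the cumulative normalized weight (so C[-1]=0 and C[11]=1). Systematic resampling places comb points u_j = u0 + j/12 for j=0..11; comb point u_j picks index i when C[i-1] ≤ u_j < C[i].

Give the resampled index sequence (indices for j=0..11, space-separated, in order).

C = [3/70, 6/35, 1/5, 11/35, 13/35, 31/70, 4/7, 43/70, 7/10, 57/70, 31/35, 1]
j=0: u_0=3/80 ∈ [0, 3/70) → index 0
j=1: u_1=29/240 ∈ [3/70, 6/35) → index 1
j=2: u_2=49/240 ∈ [1/5, 11/35) → index 3
j=3: u_3=23/80 ∈ [1/5, 11/35) → index 3
j=4: u_4=89/240 ∈ [11/35, 13/35) → index 4
j=5: u_5=109/240 ∈ [31/70, 4/7) → index 6
j=6: u_6=43/80 ∈ [31/70, 4/7) → index 6
j=7: u_7=149/240 ∈ [43/70, 7/10) → index 8
j=8: u_8=169/240 ∈ [7/10, 57/70) → index 9
j=9: u_9=63/80 ∈ [7/10, 57/70) → index 9
j=10: u_10=209/240 ∈ [57/70, 31/35) → index 10
j=11: u_11=229/240 ∈ [31/35, 1) → index 11

0 1 3 3 4 6 6 8 9 9 10 11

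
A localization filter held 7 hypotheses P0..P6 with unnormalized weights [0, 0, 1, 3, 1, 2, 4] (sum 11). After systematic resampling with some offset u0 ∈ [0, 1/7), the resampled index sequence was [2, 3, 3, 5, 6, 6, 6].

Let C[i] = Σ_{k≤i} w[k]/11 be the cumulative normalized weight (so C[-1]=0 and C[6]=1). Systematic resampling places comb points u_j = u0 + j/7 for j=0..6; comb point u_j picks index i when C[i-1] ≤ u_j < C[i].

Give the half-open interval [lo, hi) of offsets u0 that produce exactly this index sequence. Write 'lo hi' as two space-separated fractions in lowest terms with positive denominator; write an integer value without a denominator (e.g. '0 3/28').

5/77 6/77

C = [0, 0, 1/11, 4/11, 5/11, 7/11, 1]
j=0 picked index 2: u0 ∈ [0, 1/11)
j=1 picked index 3: u0 ∈ [-4/77, 17/77)
j=2 picked index 3: u0 ∈ [-15/77, 6/77)
j=3 picked index 5: u0 ∈ [2/77, 16/77)
j=4 picked index 6: u0 ∈ [5/77, 3/7)
j=5 picked index 6: u0 ∈ [-6/77, 2/7)
j=6 picked index 6: u0 ∈ [-17/77, 1/7)
intersection: [5/77, 6/77)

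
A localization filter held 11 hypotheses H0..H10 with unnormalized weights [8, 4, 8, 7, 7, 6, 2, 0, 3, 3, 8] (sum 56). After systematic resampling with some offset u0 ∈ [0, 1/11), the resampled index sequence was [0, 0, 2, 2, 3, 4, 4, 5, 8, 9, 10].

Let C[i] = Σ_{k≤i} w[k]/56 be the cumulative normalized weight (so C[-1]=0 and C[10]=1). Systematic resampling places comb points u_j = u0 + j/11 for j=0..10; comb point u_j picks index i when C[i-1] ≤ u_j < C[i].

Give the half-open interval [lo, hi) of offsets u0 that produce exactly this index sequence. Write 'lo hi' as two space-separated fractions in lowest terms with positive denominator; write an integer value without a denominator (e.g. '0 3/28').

C = [1/7, 3/14, 5/14, 27/56, 17/28, 5/7, 3/4, 3/4, 45/56, 6/7, 1]
j=0 picked index 0: u0 ∈ [0, 1/7)
j=1 picked index 0: u0 ∈ [-1/11, 4/77)
j=2 picked index 2: u0 ∈ [5/154, 27/154)
j=3 picked index 2: u0 ∈ [-9/154, 13/154)
j=4 picked index 3: u0 ∈ [-1/154, 73/616)
j=5 picked index 4: u0 ∈ [17/616, 47/308)
j=6 picked index 4: u0 ∈ [-39/616, 19/308)
j=7 picked index 5: u0 ∈ [-9/308, 6/77)
j=8 picked index 8: u0 ∈ [1/44, 47/616)
j=9 picked index 9: u0 ∈ [-9/616, 3/77)
j=10 picked index 10: u0 ∈ [-4/77, 1/11)
intersection: [5/154, 3/77)

5/154 3/77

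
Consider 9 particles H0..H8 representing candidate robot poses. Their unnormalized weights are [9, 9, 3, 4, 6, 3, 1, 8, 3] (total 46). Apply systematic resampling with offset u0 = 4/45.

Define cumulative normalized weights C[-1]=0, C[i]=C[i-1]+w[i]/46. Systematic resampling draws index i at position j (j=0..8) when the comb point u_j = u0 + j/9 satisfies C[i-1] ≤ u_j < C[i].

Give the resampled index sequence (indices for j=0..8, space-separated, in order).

0 1 1 2 3 4 6 7 8

C = [9/46, 9/23, 21/46, 25/46, 31/46, 17/23, 35/46, 43/46, 1]
j=0: u_0=4/45 ∈ [0, 9/46) → index 0
j=1: u_1=1/5 ∈ [9/46, 9/23) → index 1
j=2: u_2=14/45 ∈ [9/46, 9/23) → index 1
j=3: u_3=19/45 ∈ [9/23, 21/46) → index 2
j=4: u_4=8/15 ∈ [21/46, 25/46) → index 3
j=5: u_5=29/45 ∈ [25/46, 31/46) → index 4
j=6: u_6=34/45 ∈ [17/23, 35/46) → index 6
j=7: u_7=13/15 ∈ [35/46, 43/46) → index 7
j=8: u_8=44/45 ∈ [43/46, 1) → index 8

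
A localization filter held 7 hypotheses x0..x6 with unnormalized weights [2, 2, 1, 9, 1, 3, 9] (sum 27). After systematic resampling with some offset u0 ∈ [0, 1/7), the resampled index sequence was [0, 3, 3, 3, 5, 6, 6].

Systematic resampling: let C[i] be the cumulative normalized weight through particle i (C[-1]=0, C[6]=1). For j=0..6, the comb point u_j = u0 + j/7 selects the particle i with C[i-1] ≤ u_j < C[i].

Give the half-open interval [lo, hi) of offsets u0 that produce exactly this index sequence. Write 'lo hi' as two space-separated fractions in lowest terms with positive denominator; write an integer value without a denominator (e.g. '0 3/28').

C = [2/27, 4/27, 5/27, 14/27, 5/9, 2/3, 1]
j=0 picked index 0: u0 ∈ [0, 2/27)
j=1 picked index 3: u0 ∈ [8/189, 71/189)
j=2 picked index 3: u0 ∈ [-19/189, 44/189)
j=3 picked index 3: u0 ∈ [-46/189, 17/189)
j=4 picked index 5: u0 ∈ [-1/63, 2/21)
j=5 picked index 6: u0 ∈ [-1/21, 2/7)
j=6 picked index 6: u0 ∈ [-4/21, 1/7)
intersection: [8/189, 2/27)

8/189 2/27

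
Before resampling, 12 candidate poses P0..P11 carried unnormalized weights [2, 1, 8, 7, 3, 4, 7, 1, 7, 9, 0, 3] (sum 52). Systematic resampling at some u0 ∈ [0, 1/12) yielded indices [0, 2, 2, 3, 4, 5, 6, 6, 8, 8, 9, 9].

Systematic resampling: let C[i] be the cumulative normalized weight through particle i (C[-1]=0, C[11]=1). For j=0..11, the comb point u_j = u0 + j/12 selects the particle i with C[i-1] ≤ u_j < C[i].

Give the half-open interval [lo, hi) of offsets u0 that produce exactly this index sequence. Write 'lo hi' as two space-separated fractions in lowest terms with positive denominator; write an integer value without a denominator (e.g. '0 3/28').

C = [1/26, 3/52, 11/52, 9/26, 21/52, 25/52, 8/13, 33/52, 10/13, 49/52, 49/52, 1]
j=0 picked index 0: u0 ∈ [0, 1/26)
j=1 picked index 2: u0 ∈ [-1/39, 5/39)
j=2 picked index 2: u0 ∈ [-17/156, 7/156)
j=3 picked index 3: u0 ∈ [-1/26, 5/52)
j=4 picked index 4: u0 ∈ [1/78, 11/156)
j=5 picked index 5: u0 ∈ [-1/78, 5/78)
j=6 picked index 6: u0 ∈ [-1/52, 3/26)
j=7 picked index 6: u0 ∈ [-4/39, 5/156)
j=8 picked index 8: u0 ∈ [-5/156, 4/39)
j=9 picked index 8: u0 ∈ [-3/26, 1/52)
j=10 picked index 9: u0 ∈ [-5/78, 17/156)
j=11 picked index 9: u0 ∈ [-23/156, 1/39)
intersection: [1/78, 1/52)

1/78 1/52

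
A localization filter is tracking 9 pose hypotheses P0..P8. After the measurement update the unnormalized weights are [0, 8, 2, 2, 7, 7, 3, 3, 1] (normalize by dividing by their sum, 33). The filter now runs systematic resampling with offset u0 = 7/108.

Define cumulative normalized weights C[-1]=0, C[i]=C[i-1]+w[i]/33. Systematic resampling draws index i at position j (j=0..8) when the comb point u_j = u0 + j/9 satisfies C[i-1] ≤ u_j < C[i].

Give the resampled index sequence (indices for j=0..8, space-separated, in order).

C = [0, 8/33, 10/33, 4/11, 19/33, 26/33, 29/33, 32/33, 1]
j=0: u_0=7/108 ∈ [0, 8/33) → index 1
j=1: u_1=19/108 ∈ [0, 8/33) → index 1
j=2: u_2=31/108 ∈ [8/33, 10/33) → index 2
j=3: u_3=43/108 ∈ [4/11, 19/33) → index 4
j=4: u_4=55/108 ∈ [4/11, 19/33) → index 4
j=5: u_5=67/108 ∈ [19/33, 26/33) → index 5
j=6: u_6=79/108 ∈ [19/33, 26/33) → index 5
j=7: u_7=91/108 ∈ [26/33, 29/33) → index 6
j=8: u_8=103/108 ∈ [29/33, 32/33) → index 7

1 1 2 4 4 5 5 6 7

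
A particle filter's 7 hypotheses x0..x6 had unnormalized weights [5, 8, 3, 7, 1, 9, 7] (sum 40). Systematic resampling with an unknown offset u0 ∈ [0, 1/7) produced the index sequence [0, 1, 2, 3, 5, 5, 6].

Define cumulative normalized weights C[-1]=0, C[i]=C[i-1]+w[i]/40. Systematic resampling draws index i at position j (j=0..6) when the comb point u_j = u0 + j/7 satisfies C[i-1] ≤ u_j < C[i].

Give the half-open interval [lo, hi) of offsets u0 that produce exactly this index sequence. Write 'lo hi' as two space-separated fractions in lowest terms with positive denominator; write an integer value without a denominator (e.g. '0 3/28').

C = [1/8, 13/40, 2/5, 23/40, 3/5, 33/40, 1]
j=0 picked index 0: u0 ∈ [0, 1/8)
j=1 picked index 1: u0 ∈ [-1/56, 51/280)
j=2 picked index 2: u0 ∈ [11/280, 4/35)
j=3 picked index 3: u0 ∈ [-1/35, 41/280)
j=4 picked index 5: u0 ∈ [1/35, 71/280)
j=5 picked index 5: u0 ∈ [-4/35, 31/280)
j=6 picked index 6: u0 ∈ [-9/280, 1/7)
intersection: [11/280, 31/280)

11/280 31/280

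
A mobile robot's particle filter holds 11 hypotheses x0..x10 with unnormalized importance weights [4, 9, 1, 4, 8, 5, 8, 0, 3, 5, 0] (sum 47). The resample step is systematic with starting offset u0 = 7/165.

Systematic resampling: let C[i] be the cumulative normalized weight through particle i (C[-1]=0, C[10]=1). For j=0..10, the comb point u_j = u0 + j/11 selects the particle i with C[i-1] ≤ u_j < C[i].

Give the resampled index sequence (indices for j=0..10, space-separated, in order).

0 1 1 3 4 4 5 6 6 8 9

C = [4/47, 13/47, 14/47, 18/47, 26/47, 31/47, 39/47, 39/47, 42/47, 1, 1]
j=0: u_0=7/165 ∈ [0, 4/47) → index 0
j=1: u_1=2/15 ∈ [4/47, 13/47) → index 1
j=2: u_2=37/165 ∈ [4/47, 13/47) → index 1
j=3: u_3=52/165 ∈ [14/47, 18/47) → index 3
j=4: u_4=67/165 ∈ [18/47, 26/47) → index 4
j=5: u_5=82/165 ∈ [18/47, 26/47) → index 4
j=6: u_6=97/165 ∈ [26/47, 31/47) → index 5
j=7: u_7=112/165 ∈ [31/47, 39/47) → index 6
j=8: u_8=127/165 ∈ [31/47, 39/47) → index 6
j=9: u_9=142/165 ∈ [39/47, 42/47) → index 8
j=10: u_10=157/165 ∈ [42/47, 1) → index 9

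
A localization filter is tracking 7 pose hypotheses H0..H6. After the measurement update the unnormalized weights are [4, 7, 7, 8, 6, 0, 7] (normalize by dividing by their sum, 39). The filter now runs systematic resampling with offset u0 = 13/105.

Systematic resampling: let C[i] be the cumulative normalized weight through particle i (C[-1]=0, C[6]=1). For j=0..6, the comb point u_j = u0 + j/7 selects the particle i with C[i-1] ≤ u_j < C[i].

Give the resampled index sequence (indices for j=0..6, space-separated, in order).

C = [4/39, 11/39, 6/13, 2/3, 32/39, 32/39, 1]
j=0: u_0=13/105 ∈ [4/39, 11/39) → index 1
j=1: u_1=4/15 ∈ [4/39, 11/39) → index 1
j=2: u_2=43/105 ∈ [11/39, 6/13) → index 2
j=3: u_3=58/105 ∈ [6/13, 2/3) → index 3
j=4: u_4=73/105 ∈ [2/3, 32/39) → index 4
j=5: u_5=88/105 ∈ [32/39, 1) → index 6
j=6: u_6=103/105 ∈ [32/39, 1) → index 6

1 1 2 3 4 6 6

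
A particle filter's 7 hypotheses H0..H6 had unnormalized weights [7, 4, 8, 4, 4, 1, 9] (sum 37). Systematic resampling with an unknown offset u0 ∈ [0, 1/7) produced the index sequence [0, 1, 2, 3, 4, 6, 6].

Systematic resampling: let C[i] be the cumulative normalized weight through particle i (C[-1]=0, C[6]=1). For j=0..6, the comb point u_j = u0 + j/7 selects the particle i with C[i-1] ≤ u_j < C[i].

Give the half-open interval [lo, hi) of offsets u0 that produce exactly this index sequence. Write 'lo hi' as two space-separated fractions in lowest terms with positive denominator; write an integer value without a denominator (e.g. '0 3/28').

C = [7/37, 11/37, 19/37, 23/37, 27/37, 28/37, 1]
j=0 picked index 0: u0 ∈ [0, 7/37)
j=1 picked index 1: u0 ∈ [12/259, 40/259)
j=2 picked index 2: u0 ∈ [3/259, 59/259)
j=3 picked index 3: u0 ∈ [22/259, 50/259)
j=4 picked index 4: u0 ∈ [13/259, 41/259)
j=5 picked index 6: u0 ∈ [11/259, 2/7)
j=6 picked index 6: u0 ∈ [-26/259, 1/7)
intersection: [22/259, 1/7)

22/259 1/7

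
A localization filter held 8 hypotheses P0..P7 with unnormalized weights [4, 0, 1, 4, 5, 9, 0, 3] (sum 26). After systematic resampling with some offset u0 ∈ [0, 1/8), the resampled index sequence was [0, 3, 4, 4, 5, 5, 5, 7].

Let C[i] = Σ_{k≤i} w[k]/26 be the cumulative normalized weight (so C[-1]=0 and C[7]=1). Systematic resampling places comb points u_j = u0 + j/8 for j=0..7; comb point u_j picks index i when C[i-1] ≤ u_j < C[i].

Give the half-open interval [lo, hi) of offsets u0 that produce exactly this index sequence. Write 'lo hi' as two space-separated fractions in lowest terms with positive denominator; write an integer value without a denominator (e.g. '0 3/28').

C = [2/13, 2/13, 5/26, 9/26, 7/13, 23/26, 23/26, 1]
j=0 picked index 0: u0 ∈ [0, 2/13)
j=1 picked index 3: u0 ∈ [7/104, 23/104)
j=2 picked index 4: u0 ∈ [5/52, 15/52)
j=3 picked index 4: u0 ∈ [-3/104, 17/104)
j=4 picked index 5: u0 ∈ [1/26, 5/13)
j=5 picked index 5: u0 ∈ [-9/104, 27/104)
j=6 picked index 5: u0 ∈ [-11/52, 7/52)
j=7 picked index 7: u0 ∈ [1/104, 1/8)
intersection: [5/52, 1/8)

5/52 1/8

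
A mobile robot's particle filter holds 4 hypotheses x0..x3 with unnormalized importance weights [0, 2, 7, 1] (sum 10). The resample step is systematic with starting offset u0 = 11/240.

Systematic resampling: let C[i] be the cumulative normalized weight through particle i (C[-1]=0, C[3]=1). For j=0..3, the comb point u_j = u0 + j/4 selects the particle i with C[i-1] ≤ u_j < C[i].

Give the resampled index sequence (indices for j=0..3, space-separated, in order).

C = [0, 1/5, 9/10, 1]
j=0: u_0=11/240 ∈ [0, 1/5) → index 1
j=1: u_1=71/240 ∈ [1/5, 9/10) → index 2
j=2: u_2=131/240 ∈ [1/5, 9/10) → index 2
j=3: u_3=191/240 ∈ [1/5, 9/10) → index 2

1 2 2 2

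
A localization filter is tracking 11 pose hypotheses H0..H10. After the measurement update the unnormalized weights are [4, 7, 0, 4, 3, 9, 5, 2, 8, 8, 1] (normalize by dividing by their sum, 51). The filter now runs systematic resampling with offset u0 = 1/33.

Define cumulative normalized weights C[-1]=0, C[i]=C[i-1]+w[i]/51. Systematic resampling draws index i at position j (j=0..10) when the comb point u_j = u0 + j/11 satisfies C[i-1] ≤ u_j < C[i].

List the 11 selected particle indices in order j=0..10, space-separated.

0 1 1 4 5 5 6 8 8 9 9

C = [4/51, 11/51, 11/51, 5/17, 6/17, 9/17, 32/51, 2/3, 14/17, 50/51, 1]
j=0: u_0=1/33 ∈ [0, 4/51) → index 0
j=1: u_1=4/33 ∈ [4/51, 11/51) → index 1
j=2: u_2=7/33 ∈ [4/51, 11/51) → index 1
j=3: u_3=10/33 ∈ [5/17, 6/17) → index 4
j=4: u_4=13/33 ∈ [6/17, 9/17) → index 5
j=5: u_5=16/33 ∈ [6/17, 9/17) → index 5
j=6: u_6=19/33 ∈ [9/17, 32/51) → index 6
j=7: u_7=2/3 ∈ [2/3, 14/17) → index 8
j=8: u_8=25/33 ∈ [2/3, 14/17) → index 8
j=9: u_9=28/33 ∈ [14/17, 50/51) → index 9
j=10: u_10=31/33 ∈ [14/17, 50/51) → index 9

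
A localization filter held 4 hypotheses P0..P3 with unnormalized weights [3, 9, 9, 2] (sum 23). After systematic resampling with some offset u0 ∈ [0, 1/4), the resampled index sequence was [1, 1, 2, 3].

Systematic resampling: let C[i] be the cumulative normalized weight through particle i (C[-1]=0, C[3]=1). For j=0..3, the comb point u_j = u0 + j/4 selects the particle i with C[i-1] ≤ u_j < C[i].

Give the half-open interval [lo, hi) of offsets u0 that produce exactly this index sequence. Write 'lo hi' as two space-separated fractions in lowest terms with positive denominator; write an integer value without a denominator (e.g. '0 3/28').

C = [3/23, 12/23, 21/23, 1]
j=0 picked index 1: u0 ∈ [3/23, 12/23)
j=1 picked index 1: u0 ∈ [-11/92, 25/92)
j=2 picked index 2: u0 ∈ [1/46, 19/46)
j=3 picked index 3: u0 ∈ [15/92, 1/4)
intersection: [15/92, 1/4)

15/92 1/4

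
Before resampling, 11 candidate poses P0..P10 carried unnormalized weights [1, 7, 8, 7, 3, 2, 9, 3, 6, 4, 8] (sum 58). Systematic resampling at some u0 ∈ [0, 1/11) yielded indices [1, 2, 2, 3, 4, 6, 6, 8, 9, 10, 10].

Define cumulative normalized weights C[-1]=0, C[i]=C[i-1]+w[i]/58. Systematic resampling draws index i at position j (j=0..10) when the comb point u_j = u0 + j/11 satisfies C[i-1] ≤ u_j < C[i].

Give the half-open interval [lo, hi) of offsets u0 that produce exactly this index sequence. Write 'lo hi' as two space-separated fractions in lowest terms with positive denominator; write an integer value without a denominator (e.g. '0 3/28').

C = [1/58, 4/29, 8/29, 23/58, 13/29, 14/29, 37/58, 20/29, 23/29, 25/29, 1]
j=0 picked index 1: u0 ∈ [1/58, 4/29)
j=1 picked index 2: u0 ∈ [15/319, 59/319)
j=2 picked index 2: u0 ∈ [-14/319, 30/319)
j=3 picked index 3: u0 ∈ [1/319, 79/638)
j=4 picked index 4: u0 ∈ [21/638, 27/319)
j=5 picked index 6: u0 ∈ [9/319, 117/638)
j=6 picked index 6: u0 ∈ [-20/319, 59/638)
j=7 picked index 8: u0 ∈ [17/319, 50/319)
j=8 picked index 9: u0 ∈ [21/319, 43/319)
j=9 picked index 10: u0 ∈ [14/319, 2/11)
j=10 picked index 10: u0 ∈ [-15/319, 1/11)
intersection: [21/319, 27/319)

21/319 27/319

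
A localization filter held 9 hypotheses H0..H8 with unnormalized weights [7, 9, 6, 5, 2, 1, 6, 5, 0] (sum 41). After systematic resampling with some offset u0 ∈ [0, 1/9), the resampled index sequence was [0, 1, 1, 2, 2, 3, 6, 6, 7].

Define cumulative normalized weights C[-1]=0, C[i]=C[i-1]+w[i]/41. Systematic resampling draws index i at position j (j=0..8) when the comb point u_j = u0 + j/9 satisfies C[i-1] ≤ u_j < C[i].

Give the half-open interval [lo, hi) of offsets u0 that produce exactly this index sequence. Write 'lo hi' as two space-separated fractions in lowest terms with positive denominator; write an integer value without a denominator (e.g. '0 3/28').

C = [7/41, 16/41, 22/41, 27/41, 29/41, 30/41, 36/41, 1, 1]
j=0 picked index 0: u0 ∈ [0, 7/41)
j=1 picked index 1: u0 ∈ [22/369, 103/369)
j=2 picked index 1: u0 ∈ [-19/369, 62/369)
j=3 picked index 2: u0 ∈ [7/123, 25/123)
j=4 picked index 2: u0 ∈ [-20/369, 34/369)
j=5 picked index 3: u0 ∈ [-7/369, 38/369)
j=6 picked index 6: u0 ∈ [8/123, 26/123)
j=7 picked index 6: u0 ∈ [-17/369, 37/369)
j=8 picked index 7: u0 ∈ [-4/369, 1/9)
intersection: [8/123, 34/369)

8/123 34/369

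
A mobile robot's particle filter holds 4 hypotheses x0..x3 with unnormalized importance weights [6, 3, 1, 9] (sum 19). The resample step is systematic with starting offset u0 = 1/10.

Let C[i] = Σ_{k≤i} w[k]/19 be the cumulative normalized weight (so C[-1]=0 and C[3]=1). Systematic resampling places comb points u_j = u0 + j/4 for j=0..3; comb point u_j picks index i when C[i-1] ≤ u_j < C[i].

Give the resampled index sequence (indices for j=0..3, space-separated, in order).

0 1 3 3

C = [6/19, 9/19, 10/19, 1]
j=0: u_0=1/10 ∈ [0, 6/19) → index 0
j=1: u_1=7/20 ∈ [6/19, 9/19) → index 1
j=2: u_2=3/5 ∈ [10/19, 1) → index 3
j=3: u_3=17/20 ∈ [10/19, 1) → index 3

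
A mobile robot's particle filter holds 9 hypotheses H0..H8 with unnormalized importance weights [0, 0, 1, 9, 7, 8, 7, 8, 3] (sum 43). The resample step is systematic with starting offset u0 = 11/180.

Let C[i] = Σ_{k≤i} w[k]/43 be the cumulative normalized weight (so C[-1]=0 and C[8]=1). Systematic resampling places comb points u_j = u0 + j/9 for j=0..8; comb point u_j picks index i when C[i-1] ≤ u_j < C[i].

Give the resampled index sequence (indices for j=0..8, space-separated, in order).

3 3 4 4 5 6 6 7 8

C = [0, 0, 1/43, 10/43, 17/43, 25/43, 32/43, 40/43, 1]
j=0: u_0=11/180 ∈ [1/43, 10/43) → index 3
j=1: u_1=31/180 ∈ [1/43, 10/43) → index 3
j=2: u_2=17/60 ∈ [10/43, 17/43) → index 4
j=3: u_3=71/180 ∈ [10/43, 17/43) → index 4
j=4: u_4=91/180 ∈ [17/43, 25/43) → index 5
j=5: u_5=37/60 ∈ [25/43, 32/43) → index 6
j=6: u_6=131/180 ∈ [25/43, 32/43) → index 6
j=7: u_7=151/180 ∈ [32/43, 40/43) → index 7
j=8: u_8=19/20 ∈ [40/43, 1) → index 8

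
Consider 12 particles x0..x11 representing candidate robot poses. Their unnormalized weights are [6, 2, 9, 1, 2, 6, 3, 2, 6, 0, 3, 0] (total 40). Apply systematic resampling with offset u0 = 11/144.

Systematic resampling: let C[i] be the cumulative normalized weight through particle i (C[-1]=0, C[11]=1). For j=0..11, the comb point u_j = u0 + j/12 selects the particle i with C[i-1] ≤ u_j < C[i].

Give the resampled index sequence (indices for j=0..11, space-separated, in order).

0 1 2 2 2 4 5 6 7 8 8 10

C = [3/20, 1/5, 17/40, 9/20, 1/2, 13/20, 29/40, 31/40, 37/40, 37/40, 1, 1]
j=0: u_0=11/144 ∈ [0, 3/20) → index 0
j=1: u_1=23/144 ∈ [3/20, 1/5) → index 1
j=2: u_2=35/144 ∈ [1/5, 17/40) → index 2
j=3: u_3=47/144 ∈ [1/5, 17/40) → index 2
j=4: u_4=59/144 ∈ [1/5, 17/40) → index 2
j=5: u_5=71/144 ∈ [9/20, 1/2) → index 4
j=6: u_6=83/144 ∈ [1/2, 13/20) → index 5
j=7: u_7=95/144 ∈ [13/20, 29/40) → index 6
j=8: u_8=107/144 ∈ [29/40, 31/40) → index 7
j=9: u_9=119/144 ∈ [31/40, 37/40) → index 8
j=10: u_10=131/144 ∈ [31/40, 37/40) → index 8
j=11: u_11=143/144 ∈ [37/40, 1) → index 10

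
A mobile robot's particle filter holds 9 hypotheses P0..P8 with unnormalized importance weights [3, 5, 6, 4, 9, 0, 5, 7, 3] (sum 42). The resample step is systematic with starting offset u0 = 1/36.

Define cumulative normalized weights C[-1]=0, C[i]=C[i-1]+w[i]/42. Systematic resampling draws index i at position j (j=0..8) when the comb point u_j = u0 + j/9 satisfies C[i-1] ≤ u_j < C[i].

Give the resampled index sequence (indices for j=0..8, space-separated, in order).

C = [1/14, 4/21, 1/3, 3/7, 9/14, 9/14, 16/21, 13/14, 1]
j=0: u_0=1/36 ∈ [0, 1/14) → index 0
j=1: u_1=5/36 ∈ [1/14, 4/21) → index 1
j=2: u_2=1/4 ∈ [4/21, 1/3) → index 2
j=3: u_3=13/36 ∈ [1/3, 3/7) → index 3
j=4: u_4=17/36 ∈ [3/7, 9/14) → index 4
j=5: u_5=7/12 ∈ [3/7, 9/14) → index 4
j=6: u_6=25/36 ∈ [9/14, 16/21) → index 6
j=7: u_7=29/36 ∈ [16/21, 13/14) → index 7
j=8: u_8=11/12 ∈ [16/21, 13/14) → index 7

0 1 2 3 4 4 6 7 7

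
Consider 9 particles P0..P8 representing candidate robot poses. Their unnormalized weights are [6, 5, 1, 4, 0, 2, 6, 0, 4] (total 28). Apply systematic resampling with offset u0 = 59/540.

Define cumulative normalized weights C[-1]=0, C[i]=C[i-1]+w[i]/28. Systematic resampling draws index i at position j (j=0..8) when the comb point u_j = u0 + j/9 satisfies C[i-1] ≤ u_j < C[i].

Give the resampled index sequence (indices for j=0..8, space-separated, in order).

C = [3/14, 11/28, 3/7, 4/7, 4/7, 9/14, 6/7, 6/7, 1]
j=0: u_0=59/540 ∈ [0, 3/14) → index 0
j=1: u_1=119/540 ∈ [3/14, 11/28) → index 1
j=2: u_2=179/540 ∈ [3/14, 11/28) → index 1
j=3: u_3=239/540 ∈ [3/7, 4/7) → index 3
j=4: u_4=299/540 ∈ [3/7, 4/7) → index 3
j=5: u_5=359/540 ∈ [9/14, 6/7) → index 6
j=6: u_6=419/540 ∈ [9/14, 6/7) → index 6
j=7: u_7=479/540 ∈ [6/7, 1) → index 8
j=8: u_8=539/540 ∈ [6/7, 1) → index 8

0 1 1 3 3 6 6 8 8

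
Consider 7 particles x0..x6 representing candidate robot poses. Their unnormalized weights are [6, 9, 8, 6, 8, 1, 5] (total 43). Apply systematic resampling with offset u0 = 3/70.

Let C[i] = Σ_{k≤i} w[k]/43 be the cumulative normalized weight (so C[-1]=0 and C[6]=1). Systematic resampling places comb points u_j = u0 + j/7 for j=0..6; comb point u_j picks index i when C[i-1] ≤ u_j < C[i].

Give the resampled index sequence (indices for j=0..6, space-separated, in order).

C = [6/43, 15/43, 23/43, 29/43, 37/43, 38/43, 1]
j=0: u_0=3/70 ∈ [0, 6/43) → index 0
j=1: u_1=13/70 ∈ [6/43, 15/43) → index 1
j=2: u_2=23/70 ∈ [6/43, 15/43) → index 1
j=3: u_3=33/70 ∈ [15/43, 23/43) → index 2
j=4: u_4=43/70 ∈ [23/43, 29/43) → index 3
j=5: u_5=53/70 ∈ [29/43, 37/43) → index 4
j=6: u_6=9/10 ∈ [38/43, 1) → index 6

0 1 1 2 3 4 6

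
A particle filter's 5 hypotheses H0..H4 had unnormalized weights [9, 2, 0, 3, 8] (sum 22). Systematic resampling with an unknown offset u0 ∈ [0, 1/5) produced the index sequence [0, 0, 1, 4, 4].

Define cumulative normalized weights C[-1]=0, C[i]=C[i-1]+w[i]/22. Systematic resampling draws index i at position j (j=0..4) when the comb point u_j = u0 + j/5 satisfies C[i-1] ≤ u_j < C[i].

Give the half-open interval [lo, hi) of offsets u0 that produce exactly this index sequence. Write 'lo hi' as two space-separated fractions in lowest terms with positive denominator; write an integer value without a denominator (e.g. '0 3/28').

C = [9/22, 1/2, 1/2, 7/11, 1]
j=0 picked index 0: u0 ∈ [0, 9/22)
j=1 picked index 0: u0 ∈ [-1/5, 23/110)
j=2 picked index 1: u0 ∈ [1/110, 1/10)
j=3 picked index 4: u0 ∈ [2/55, 2/5)
j=4 picked index 4: u0 ∈ [-9/55, 1/5)
intersection: [2/55, 1/10)

2/55 1/10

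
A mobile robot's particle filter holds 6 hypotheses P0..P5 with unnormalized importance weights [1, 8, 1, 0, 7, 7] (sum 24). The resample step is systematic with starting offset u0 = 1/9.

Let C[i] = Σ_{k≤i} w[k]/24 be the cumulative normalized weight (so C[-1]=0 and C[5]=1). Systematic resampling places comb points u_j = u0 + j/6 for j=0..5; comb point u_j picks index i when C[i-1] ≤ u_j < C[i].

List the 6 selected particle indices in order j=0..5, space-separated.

1 1 4 4 5 5

C = [1/24, 3/8, 5/12, 5/12, 17/24, 1]
j=0: u_0=1/9 ∈ [1/24, 3/8) → index 1
j=1: u_1=5/18 ∈ [1/24, 3/8) → index 1
j=2: u_2=4/9 ∈ [5/12, 17/24) → index 4
j=3: u_3=11/18 ∈ [5/12, 17/24) → index 4
j=4: u_4=7/9 ∈ [17/24, 1) → index 5
j=5: u_5=17/18 ∈ [17/24, 1) → index 5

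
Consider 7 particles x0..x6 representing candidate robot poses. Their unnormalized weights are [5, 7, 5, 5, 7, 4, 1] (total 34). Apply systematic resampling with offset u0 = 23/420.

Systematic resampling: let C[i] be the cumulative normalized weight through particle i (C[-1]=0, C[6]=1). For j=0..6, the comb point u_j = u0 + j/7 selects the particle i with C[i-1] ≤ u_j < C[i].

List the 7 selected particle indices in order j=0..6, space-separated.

C = [5/34, 6/17, 1/2, 11/17, 29/34, 33/34, 1]
j=0: u_0=23/420 ∈ [0, 5/34) → index 0
j=1: u_1=83/420 ∈ [5/34, 6/17) → index 1
j=2: u_2=143/420 ∈ [5/34, 6/17) → index 1
j=3: u_3=29/60 ∈ [6/17, 1/2) → index 2
j=4: u_4=263/420 ∈ [1/2, 11/17) → index 3
j=5: u_5=323/420 ∈ [11/17, 29/34) → index 4
j=6: u_6=383/420 ∈ [29/34, 33/34) → index 5

0 1 1 2 3 4 5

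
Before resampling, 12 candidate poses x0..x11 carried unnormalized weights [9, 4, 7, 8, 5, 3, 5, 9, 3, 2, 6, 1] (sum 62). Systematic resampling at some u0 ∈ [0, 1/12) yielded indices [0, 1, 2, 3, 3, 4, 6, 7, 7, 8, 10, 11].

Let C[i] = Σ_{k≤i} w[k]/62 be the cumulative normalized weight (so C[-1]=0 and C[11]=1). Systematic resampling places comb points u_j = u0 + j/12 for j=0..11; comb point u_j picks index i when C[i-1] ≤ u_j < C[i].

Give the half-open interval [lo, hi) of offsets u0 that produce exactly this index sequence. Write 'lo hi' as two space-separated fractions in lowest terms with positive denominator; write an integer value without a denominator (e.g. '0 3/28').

5/62 1/12

C = [9/62, 13/62, 10/31, 14/31, 33/62, 18/31, 41/62, 25/31, 53/62, 55/62, 61/62, 1]
j=0 picked index 0: u0 ∈ [0, 9/62)
j=1 picked index 1: u0 ∈ [23/372, 47/372)
j=2 picked index 2: u0 ∈ [4/93, 29/186)
j=3 picked index 3: u0 ∈ [9/124, 25/124)
j=4 picked index 3: u0 ∈ [-1/93, 11/93)
j=5 picked index 4: u0 ∈ [13/372, 43/372)
j=6 picked index 6: u0 ∈ [5/62, 5/31)
j=7 picked index 7: u0 ∈ [29/372, 83/372)
j=8 picked index 7: u0 ∈ [-1/186, 13/93)
j=9 picked index 8: u0 ∈ [7/124, 13/124)
j=10 picked index 10: u0 ∈ [5/93, 14/93)
j=11 picked index 11: u0 ∈ [25/372, 1/12)
intersection: [5/62, 1/12)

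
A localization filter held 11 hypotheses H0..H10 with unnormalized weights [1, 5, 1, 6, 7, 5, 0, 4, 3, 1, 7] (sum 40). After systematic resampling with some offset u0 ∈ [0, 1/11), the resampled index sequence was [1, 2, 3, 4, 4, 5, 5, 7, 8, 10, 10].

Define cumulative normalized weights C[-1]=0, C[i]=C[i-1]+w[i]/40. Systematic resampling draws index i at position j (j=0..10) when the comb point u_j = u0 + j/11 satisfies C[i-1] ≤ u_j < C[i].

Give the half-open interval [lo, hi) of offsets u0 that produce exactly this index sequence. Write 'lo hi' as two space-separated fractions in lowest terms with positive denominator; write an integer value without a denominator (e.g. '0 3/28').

C = [1/40, 3/20, 7/40, 13/40, 1/2, 5/8, 5/8, 29/40, 4/5, 33/40, 1]
j=0 picked index 1: u0 ∈ [1/40, 3/20)
j=1 picked index 2: u0 ∈ [13/220, 37/440)
j=2 picked index 3: u0 ∈ [-3/440, 63/440)
j=3 picked index 4: u0 ∈ [23/440, 5/22)
j=4 picked index 4: u0 ∈ [-17/440, 3/22)
j=5 picked index 5: u0 ∈ [1/22, 15/88)
j=6 picked index 5: u0 ∈ [-1/22, 7/88)
j=7 picked index 7: u0 ∈ [-1/88, 39/440)
j=8 picked index 8: u0 ∈ [-1/440, 4/55)
j=9 picked index 10: u0 ∈ [3/440, 2/11)
j=10 picked index 10: u0 ∈ [-37/440, 1/11)
intersection: [13/220, 4/55)

13/220 4/55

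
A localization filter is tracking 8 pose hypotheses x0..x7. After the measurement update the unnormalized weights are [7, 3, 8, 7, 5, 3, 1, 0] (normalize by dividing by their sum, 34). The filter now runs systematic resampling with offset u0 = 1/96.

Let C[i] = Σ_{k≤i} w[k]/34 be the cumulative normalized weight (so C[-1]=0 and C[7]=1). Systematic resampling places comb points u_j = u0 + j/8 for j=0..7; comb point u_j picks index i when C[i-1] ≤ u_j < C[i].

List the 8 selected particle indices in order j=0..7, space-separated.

C = [7/34, 5/17, 9/17, 25/34, 15/17, 33/34, 1, 1]
j=0: u_0=1/96 ∈ [0, 7/34) → index 0
j=1: u_1=13/96 ∈ [0, 7/34) → index 0
j=2: u_2=25/96 ∈ [7/34, 5/17) → index 1
j=3: u_3=37/96 ∈ [5/17, 9/17) → index 2
j=4: u_4=49/96 ∈ [5/17, 9/17) → index 2
j=5: u_5=61/96 ∈ [9/17, 25/34) → index 3
j=6: u_6=73/96 ∈ [25/34, 15/17) → index 4
j=7: u_7=85/96 ∈ [15/17, 33/34) → index 5

0 0 1 2 2 3 4 5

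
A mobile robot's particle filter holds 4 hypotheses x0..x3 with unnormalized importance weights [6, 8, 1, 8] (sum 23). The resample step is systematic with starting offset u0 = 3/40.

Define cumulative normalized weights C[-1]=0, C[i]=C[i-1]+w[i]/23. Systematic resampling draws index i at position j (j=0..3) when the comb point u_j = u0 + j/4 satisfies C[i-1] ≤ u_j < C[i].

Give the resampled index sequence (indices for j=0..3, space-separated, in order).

0 1 1 3

C = [6/23, 14/23, 15/23, 1]
j=0: u_0=3/40 ∈ [0, 6/23) → index 0
j=1: u_1=13/40 ∈ [6/23, 14/23) → index 1
j=2: u_2=23/40 ∈ [6/23, 14/23) → index 1
j=3: u_3=33/40 ∈ [15/23, 1) → index 3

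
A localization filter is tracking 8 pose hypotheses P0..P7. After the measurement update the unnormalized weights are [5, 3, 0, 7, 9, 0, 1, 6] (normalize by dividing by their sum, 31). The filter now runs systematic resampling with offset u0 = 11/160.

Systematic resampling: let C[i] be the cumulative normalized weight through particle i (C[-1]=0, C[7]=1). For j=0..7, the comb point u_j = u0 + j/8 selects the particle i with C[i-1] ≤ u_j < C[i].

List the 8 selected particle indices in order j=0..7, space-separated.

0 1 3 3 4 4 7 7

C = [5/31, 8/31, 8/31, 15/31, 24/31, 24/31, 25/31, 1]
j=0: u_0=11/160 ∈ [0, 5/31) → index 0
j=1: u_1=31/160 ∈ [5/31, 8/31) → index 1
j=2: u_2=51/160 ∈ [8/31, 15/31) → index 3
j=3: u_3=71/160 ∈ [8/31, 15/31) → index 3
j=4: u_4=91/160 ∈ [15/31, 24/31) → index 4
j=5: u_5=111/160 ∈ [15/31, 24/31) → index 4
j=6: u_6=131/160 ∈ [25/31, 1) → index 7
j=7: u_7=151/160 ∈ [25/31, 1) → index 7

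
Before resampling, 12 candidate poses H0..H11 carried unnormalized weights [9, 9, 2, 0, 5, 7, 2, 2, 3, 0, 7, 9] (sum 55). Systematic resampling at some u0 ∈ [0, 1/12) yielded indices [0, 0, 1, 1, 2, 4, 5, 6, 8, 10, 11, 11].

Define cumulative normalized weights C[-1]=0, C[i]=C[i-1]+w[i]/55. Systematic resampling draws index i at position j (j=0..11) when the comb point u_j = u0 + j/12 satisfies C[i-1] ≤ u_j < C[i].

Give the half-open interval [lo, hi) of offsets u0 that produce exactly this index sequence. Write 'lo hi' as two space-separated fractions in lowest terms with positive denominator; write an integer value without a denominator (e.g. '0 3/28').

1/330 1/33

C = [9/55, 18/55, 4/11, 4/11, 5/11, 32/55, 34/55, 36/55, 39/55, 39/55, 46/55, 1]
j=0 picked index 0: u0 ∈ [0, 9/55)
j=1 picked index 0: u0 ∈ [-1/12, 53/660)
j=2 picked index 1: u0 ∈ [-1/330, 53/330)
j=3 picked index 1: u0 ∈ [-19/220, 17/220)
j=4 picked index 2: u0 ∈ [-1/165, 1/33)
j=5 picked index 4: u0 ∈ [-7/132, 5/132)
j=6 picked index 5: u0 ∈ [-1/22, 9/110)
j=7 picked index 6: u0 ∈ [-1/660, 23/660)
j=8 picked index 8: u0 ∈ [-2/165, 7/165)
j=9 picked index 10: u0 ∈ [-9/220, 19/220)
j=10 picked index 11: u0 ∈ [1/330, 1/6)
j=11 picked index 11: u0 ∈ [-53/660, 1/12)
intersection: [1/330, 1/33)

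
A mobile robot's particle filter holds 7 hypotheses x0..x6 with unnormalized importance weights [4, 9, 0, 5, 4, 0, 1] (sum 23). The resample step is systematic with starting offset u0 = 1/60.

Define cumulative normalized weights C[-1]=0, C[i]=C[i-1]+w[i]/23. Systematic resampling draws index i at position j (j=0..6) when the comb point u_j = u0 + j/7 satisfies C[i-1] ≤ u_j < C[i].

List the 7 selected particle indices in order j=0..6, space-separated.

0 0 1 1 3 3 4

C = [4/23, 13/23, 13/23, 18/23, 22/23, 22/23, 1]
j=0: u_0=1/60 ∈ [0, 4/23) → index 0
j=1: u_1=67/420 ∈ [0, 4/23) → index 0
j=2: u_2=127/420 ∈ [4/23, 13/23) → index 1
j=3: u_3=187/420 ∈ [4/23, 13/23) → index 1
j=4: u_4=247/420 ∈ [13/23, 18/23) → index 3
j=5: u_5=307/420 ∈ [13/23, 18/23) → index 3
j=6: u_6=367/420 ∈ [18/23, 22/23) → index 4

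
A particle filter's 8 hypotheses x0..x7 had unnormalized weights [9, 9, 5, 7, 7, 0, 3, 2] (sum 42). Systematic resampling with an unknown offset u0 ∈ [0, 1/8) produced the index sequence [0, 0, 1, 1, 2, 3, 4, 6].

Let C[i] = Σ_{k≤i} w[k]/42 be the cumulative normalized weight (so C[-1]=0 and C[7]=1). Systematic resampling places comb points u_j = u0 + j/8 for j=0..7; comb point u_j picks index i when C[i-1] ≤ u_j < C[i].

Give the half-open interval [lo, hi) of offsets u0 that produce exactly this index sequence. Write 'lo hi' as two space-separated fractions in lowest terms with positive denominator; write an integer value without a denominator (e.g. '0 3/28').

C = [3/14, 3/7, 23/42, 5/7, 37/42, 37/42, 20/21, 1]
j=0 picked index 0: u0 ∈ [0, 3/14)
j=1 picked index 0: u0 ∈ [-1/8, 5/56)
j=2 picked index 1: u0 ∈ [-1/28, 5/28)
j=3 picked index 1: u0 ∈ [-9/56, 3/56)
j=4 picked index 2: u0 ∈ [-1/14, 1/21)
j=5 picked index 3: u0 ∈ [-13/168, 5/56)
j=6 picked index 4: u0 ∈ [-1/28, 11/84)
j=7 picked index 6: u0 ∈ [1/168, 13/168)
intersection: [1/168, 1/21)

1/168 1/21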